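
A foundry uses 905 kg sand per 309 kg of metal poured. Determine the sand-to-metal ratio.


Formula: Sand-to-Metal Ratio = W_sand / W_metal
Ratio = 905 kg / 309 kg = 2.9288


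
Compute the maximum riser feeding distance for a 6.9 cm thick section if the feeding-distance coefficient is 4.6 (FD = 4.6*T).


Formula: FD = 4.6 * T  (riser feeding-distance rule)
FD = 4.6 * 6.9 cm = 31.7400 cm

Final answer: 31.7400 cm


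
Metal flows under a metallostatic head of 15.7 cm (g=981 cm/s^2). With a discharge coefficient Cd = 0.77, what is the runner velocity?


Formula: v = Cd * sqrt(2 * g * h)  (Torricelli with discharge coefficient)
2*g*h = 2 * 981 * 15.7 = 30803.4 cm^2/s^2
sqrt(30803.4) = 175.50897 cm/s
v = 0.77 * 175.50897 = 135.1419 cm/s

Final answer: 135.1419 cm/s


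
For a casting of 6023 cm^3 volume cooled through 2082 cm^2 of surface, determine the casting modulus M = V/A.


Formula: Casting Modulus M = V / A
M = 6023 cm^3 / 2082 cm^2 = 2.8929 cm


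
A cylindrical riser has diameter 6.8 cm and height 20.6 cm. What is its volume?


Formula: V = pi * (D/2)^2 * H  (cylinder volume)
Radius = D/2 = 6.8/2 = 3.4 cm
V = pi * 3.4^2 * 20.6 = 748.1263 cm^3


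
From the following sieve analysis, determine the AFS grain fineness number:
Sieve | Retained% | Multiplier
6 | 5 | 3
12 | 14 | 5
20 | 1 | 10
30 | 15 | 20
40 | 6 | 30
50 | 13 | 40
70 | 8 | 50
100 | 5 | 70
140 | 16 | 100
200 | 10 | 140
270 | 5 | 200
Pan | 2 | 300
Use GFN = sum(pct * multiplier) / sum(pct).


Formula: GFN = sum(pct * multiplier) / sum(pct)
sum(pct * multiplier) = 6445
sum(pct) = 100
GFN = 6445 / 100 = 64.45

Final answer: 64.45


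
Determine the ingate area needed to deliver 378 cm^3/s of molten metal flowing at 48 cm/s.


Formula: A_ingate = Q / v  (continuity equation)
A = 378 cm^3/s / 48 cm/s = 7.8750 cm^2


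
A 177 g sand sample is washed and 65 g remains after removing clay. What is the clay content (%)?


Formula: Clay% = (W_total - W_washed) / W_total * 100
Clay mass = 177 - 65 = 112 g
Clay% = 112 / 177 * 100 = 63.2768%

63.2768%


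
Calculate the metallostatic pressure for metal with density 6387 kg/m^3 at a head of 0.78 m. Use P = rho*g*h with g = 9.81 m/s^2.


Formula: P = rho * g * h
rho * g = 6387 * 9.81 = 62656.47 N/m^3
P = 62656.47 * 0.78 = 48872.0466 Pa


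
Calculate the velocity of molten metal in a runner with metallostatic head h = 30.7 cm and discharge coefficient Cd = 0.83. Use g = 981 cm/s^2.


Formula: v = Cd * sqrt(2 * g * h)  (Torricelli with discharge coefficient)
2*g*h = 2 * 981 * 30.7 = 60233.4 cm^2/s^2
sqrt(60233.4) = 245.42494 cm/s
v = 0.83 * 245.42494 = 203.7027 cm/s

Answer: 203.7027 cm/s


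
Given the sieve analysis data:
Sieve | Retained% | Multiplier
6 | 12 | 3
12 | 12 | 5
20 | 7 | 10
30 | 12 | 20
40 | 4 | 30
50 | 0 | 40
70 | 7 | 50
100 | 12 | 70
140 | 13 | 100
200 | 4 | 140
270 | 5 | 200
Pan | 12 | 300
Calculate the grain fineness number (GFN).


Formula: GFN = sum(pct * multiplier) / sum(pct)
sum(pct * multiplier) = 8176
sum(pct) = 100
GFN = 8176 / 100 = 81.76

Final answer: 81.76


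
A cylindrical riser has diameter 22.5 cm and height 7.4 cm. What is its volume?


Formula: V = pi * (D/2)^2 * H  (cylinder volume)
Radius = D/2 = 22.5/2 = 11.25 cm
V = pi * 11.25^2 * 7.4 = 2942.2979 cm^3

Final answer: 2942.2979 cm^3


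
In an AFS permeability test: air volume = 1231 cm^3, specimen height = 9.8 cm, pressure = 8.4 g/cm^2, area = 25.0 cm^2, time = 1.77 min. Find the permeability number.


Formula: Permeability Number P = (V * H) / (p * A * t)
Numerator: V * H = 1231 * 9.8 = 12063.8
Denominator: p * A * t = 8.4 * 25.0 * 1.77 = 371.7
P = 12063.8 / 371.7 = 32.4557

Answer: 32.4557


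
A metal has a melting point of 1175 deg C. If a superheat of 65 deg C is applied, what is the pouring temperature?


Formula: T_pour = T_melt + Superheat
T_pour = 1175 + 65 = 1240 deg C

1240 deg C


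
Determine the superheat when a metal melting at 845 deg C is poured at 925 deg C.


Formula: Superheat = T_pour - T_melt
Superheat = 925 - 845 = 80 deg C

Answer: 80 deg C


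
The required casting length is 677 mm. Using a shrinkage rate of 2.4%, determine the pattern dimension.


Formula: L_pattern = L_casting * (1 + shrinkage_rate/100)
Shrinkage factor = 1 + 2.4/100 = 1.024
L_pattern = 677 mm * 1.024 = 693.2480 mm

Final answer: 693.2480 mm


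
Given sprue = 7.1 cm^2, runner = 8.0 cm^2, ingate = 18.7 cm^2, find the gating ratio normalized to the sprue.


Sprue:Runner:Ingate = 1 : 8.0/7.1 : 18.7/7.1 = 1:1.13:2.63

1:1.13:2.63


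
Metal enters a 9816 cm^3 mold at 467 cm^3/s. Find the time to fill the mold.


Formula: t_fill = V_mold / Q_flow
t = 9816 cm^3 / 467 cm^3/s = 21.0193 s

Final answer: 21.0193 s


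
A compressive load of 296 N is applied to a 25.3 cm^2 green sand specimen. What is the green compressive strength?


Formula: Compressive Strength = Force / Area
Strength = 296 N / 25.3 cm^2 = 11.6996 N/cm^2

Answer: 11.6996 N/cm^2


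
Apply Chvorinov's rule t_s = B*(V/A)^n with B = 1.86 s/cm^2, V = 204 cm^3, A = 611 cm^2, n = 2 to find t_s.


Formula: t_s = B * (V/A)^n  (Chvorinov's rule, n=2)
Modulus M = V/A = 204/611 = 0.333879 cm
M^2 = 0.333879^2 = 0.111475 cm^2
t_s = 1.86 * 0.111475 = 0.2073 s

Answer: 0.2073 s


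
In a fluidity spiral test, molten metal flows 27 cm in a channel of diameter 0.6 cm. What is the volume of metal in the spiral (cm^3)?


Formula: V = pi * (d/2)^2 * L  (cylinder volume)
Radius = 0.6/2 = 0.3 cm
V = pi * 0.3^2 * 27 = 7.6341 cm^3


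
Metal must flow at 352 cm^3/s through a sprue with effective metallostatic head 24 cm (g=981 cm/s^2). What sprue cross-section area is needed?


Formula: v = sqrt(2*g*h), A = Q/v
Velocity: v = sqrt(2 * 981 * 24) = sqrt(47088) = 216.9977 cm/s
Sprue area: A = Q / v = 352 / 216.9977 = 1.6221 cm^2


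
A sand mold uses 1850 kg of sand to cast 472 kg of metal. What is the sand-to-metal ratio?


Formula: Sand-to-Metal Ratio = W_sand / W_metal
Ratio = 1850 kg / 472 kg = 3.9195

Final answer: 3.9195


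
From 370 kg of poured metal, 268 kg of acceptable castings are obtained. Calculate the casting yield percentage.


Formula: Casting Yield = (W_good / W_total) * 100
Yield = (268 kg / 370 kg) * 100 = 72.4324%

Final answer: 72.4324%


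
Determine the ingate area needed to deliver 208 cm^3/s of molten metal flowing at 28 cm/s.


Formula: A_ingate = Q / v  (continuity equation)
A = 208 cm^3/s / 28 cm/s = 7.4286 cm^2

7.4286 cm^2


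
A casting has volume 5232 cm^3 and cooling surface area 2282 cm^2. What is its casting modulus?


Formula: Casting Modulus M = V / A
M = 5232 cm^3 / 2282 cm^2 = 2.2927 cm


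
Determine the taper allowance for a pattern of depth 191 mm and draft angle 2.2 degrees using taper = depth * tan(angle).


Formula: taper = depth * tan(draft_angle)
tan(2.2 deg) = 0.0384161
taper = 191 mm * 0.0384161 = 7.3375 mm

Final answer: 7.3375 mm


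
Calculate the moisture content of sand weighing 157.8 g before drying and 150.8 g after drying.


Formula: MC = (W_wet - W_dry) / W_wet * 100
Water mass = 157.8 - 150.8 = 7.0 g
MC = 7.0 / 157.8 * 100 = 4.4360%

Final answer: 4.4360%


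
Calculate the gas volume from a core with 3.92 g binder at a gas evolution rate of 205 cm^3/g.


Formula: V_gas = W_binder * gas_evolution_rate
V = 3.92 g * 205 cm^3/g = 803.6000 cm^3

Answer: 803.6000 cm^3


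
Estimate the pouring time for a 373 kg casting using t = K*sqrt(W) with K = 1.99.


Formula: t = K * sqrt(W)
sqrt(W) = sqrt(373) = 19.31321
t = 1.99 * 19.31321 = 38.4333 s


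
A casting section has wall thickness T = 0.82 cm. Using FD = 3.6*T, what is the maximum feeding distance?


Formula: FD = 3.6 * T  (riser feeding-distance rule)
FD = 3.6 * 0.82 cm = 2.9520 cm

2.9520 cm


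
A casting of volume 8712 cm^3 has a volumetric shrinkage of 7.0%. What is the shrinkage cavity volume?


Formula: V_shrink = V_casting * shrinkage_pct / 100
V_shrink = 8712 cm^3 * 7.0 / 100 = 609.8400 cm^3

609.8400 cm^3


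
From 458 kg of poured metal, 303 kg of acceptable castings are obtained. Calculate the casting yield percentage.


Formula: Casting Yield = (W_good / W_total) * 100
Yield = (303 kg / 458 kg) * 100 = 66.1572%

Answer: 66.1572%


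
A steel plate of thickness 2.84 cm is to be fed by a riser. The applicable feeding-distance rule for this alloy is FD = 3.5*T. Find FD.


Formula: FD = 3.5 * T  (riser feeding-distance rule)
FD = 3.5 * 2.84 cm = 9.9400 cm

Final answer: 9.9400 cm


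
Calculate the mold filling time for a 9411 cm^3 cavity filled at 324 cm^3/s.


Formula: t_fill = V_mold / Q_flow
t = 9411 cm^3 / 324 cm^3/s = 29.0463 s


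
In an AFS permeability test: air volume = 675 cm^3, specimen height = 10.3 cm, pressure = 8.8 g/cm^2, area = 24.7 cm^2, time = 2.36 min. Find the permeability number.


Formula: Permeability Number P = (V * H) / (p * A * t)
Numerator: V * H = 675 * 10.3 = 6952.5
Denominator: p * A * t = 8.8 * 24.7 * 2.36 = 512.9696
P = 6952.5 / 512.9696 = 13.5534

Final answer: 13.5534


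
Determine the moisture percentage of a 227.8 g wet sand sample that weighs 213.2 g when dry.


Formula: MC = (W_wet - W_dry) / W_wet * 100
Water mass = 227.8 - 213.2 = 14.6 g
MC = 14.6 / 227.8 * 100 = 6.4091%


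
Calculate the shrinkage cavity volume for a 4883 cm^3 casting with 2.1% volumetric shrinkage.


Formula: V_shrink = V_casting * shrinkage_pct / 100
V_shrink = 4883 cm^3 * 2.1 / 100 = 102.5430 cm^3


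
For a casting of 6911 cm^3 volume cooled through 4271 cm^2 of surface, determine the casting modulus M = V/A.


Formula: Casting Modulus M = V / A
M = 6911 cm^3 / 4271 cm^2 = 1.6181 cm

1.6181 cm


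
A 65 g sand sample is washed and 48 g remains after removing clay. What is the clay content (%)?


Formula: Clay% = (W_total - W_washed) / W_total * 100
Clay mass = 65 - 48 = 17 g
Clay% = 17 / 65 * 100 = 26.1538%

Final answer: 26.1538%


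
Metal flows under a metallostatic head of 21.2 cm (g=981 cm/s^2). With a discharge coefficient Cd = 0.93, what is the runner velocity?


Formula: v = Cd * sqrt(2 * g * h)  (Torricelli with discharge coefficient)
2*g*h = 2 * 981 * 21.2 = 41594.4 cm^2/s^2
sqrt(41594.4) = 203.94705 cm/s
v = 0.93 * 203.94705 = 189.6708 cm/s

189.6708 cm/s


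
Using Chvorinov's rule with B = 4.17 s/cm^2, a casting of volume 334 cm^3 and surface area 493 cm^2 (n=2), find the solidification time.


Formula: t_s = B * (V/A)^n  (Chvorinov's rule, n=2)
Modulus M = V/A = 334/493 = 0.677485 cm
M^2 = 0.677485^2 = 0.458986 cm^2
t_s = 4.17 * 0.458986 = 1.9140 s


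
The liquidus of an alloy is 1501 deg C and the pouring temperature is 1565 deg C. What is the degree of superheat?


Formula: Superheat = T_pour - T_melt
Superheat = 1565 - 1501 = 64 deg C

Final answer: 64 deg C


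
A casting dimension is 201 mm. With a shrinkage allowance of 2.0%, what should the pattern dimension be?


Formula: L_pattern = L_casting * (1 + shrinkage_rate/100)
Shrinkage factor = 1 + 2.0/100 = 1.02
L_pattern = 201 mm * 1.02 = 205.0200 mm


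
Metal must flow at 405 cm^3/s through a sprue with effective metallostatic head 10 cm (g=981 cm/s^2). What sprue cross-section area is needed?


Formula: v = sqrt(2*g*h), A = Q/v
Velocity: v = sqrt(2 * 981 * 10) = sqrt(19620) = 140.0714 cm/s
Sprue area: A = Q / v = 405 / 140.0714 = 2.8914 cm^2

2.8914 cm^2


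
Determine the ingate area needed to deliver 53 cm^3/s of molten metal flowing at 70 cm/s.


Formula: A_ingate = Q / v  (continuity equation)
A = 53 cm^3/s / 70 cm/s = 0.7571 cm^2

Answer: 0.7571 cm^2


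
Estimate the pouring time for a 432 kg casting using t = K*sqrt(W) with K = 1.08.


Formula: t = K * sqrt(W)
sqrt(W) = sqrt(432) = 20.78461
t = 1.08 * 20.78461 = 22.4474 s


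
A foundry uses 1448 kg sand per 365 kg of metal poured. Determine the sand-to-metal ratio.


Formula: Sand-to-Metal Ratio = W_sand / W_metal
Ratio = 1448 kg / 365 kg = 3.9671


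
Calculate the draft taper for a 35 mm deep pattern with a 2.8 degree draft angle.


Formula: taper = depth * tan(draft_angle)
tan(2.8 deg) = 0.0489082
taper = 35 mm * 0.0489082 = 1.7118 mm

Answer: 1.7118 mm


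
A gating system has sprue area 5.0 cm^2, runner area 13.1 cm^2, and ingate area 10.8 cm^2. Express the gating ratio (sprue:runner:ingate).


Sprue:Runner:Ingate = 1 : 13.1/5.0 : 10.8/5.0 = 1:2.62:2.16

Answer: 1:2.62:2.16


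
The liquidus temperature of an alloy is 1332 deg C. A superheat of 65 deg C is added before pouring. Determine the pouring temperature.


Formula: T_pour = T_melt + Superheat
T_pour = 1332 + 65 = 1397 deg C

1397 deg C


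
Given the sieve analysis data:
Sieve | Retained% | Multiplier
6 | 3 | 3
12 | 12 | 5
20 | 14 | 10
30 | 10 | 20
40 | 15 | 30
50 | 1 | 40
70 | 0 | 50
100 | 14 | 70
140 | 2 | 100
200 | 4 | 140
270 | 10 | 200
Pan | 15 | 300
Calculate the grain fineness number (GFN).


Formula: GFN = sum(pct * multiplier) / sum(pct)
sum(pct * multiplier) = 9139
sum(pct) = 100
GFN = 9139 / 100 = 91.39

Final answer: 91.39


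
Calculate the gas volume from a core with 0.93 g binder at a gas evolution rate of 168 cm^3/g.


Formula: V_gas = W_binder * gas_evolution_rate
V = 0.93 g * 168 cm^3/g = 156.2400 cm^3

Final answer: 156.2400 cm^3


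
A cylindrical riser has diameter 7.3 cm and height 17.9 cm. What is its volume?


Formula: V = pi * (D/2)^2 * H  (cylinder volume)
Radius = D/2 = 7.3/2 = 3.65 cm
V = pi * 3.65^2 * 17.9 = 749.1842 cm^3

Final answer: 749.1842 cm^3


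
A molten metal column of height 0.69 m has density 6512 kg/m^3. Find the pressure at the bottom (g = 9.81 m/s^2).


Formula: P = rho * g * h
rho * g = 6512 * 9.81 = 63882.72 N/m^3
P = 63882.72 * 0.69 = 44079.0768 Pa

Answer: 44079.0768 Pa


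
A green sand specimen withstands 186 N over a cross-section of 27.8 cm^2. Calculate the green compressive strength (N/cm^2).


Formula: Compressive Strength = Force / Area
Strength = 186 N / 27.8 cm^2 = 6.6906 N/cm^2

Answer: 6.6906 N/cm^2


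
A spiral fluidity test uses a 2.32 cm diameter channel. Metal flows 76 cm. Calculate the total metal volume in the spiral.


Formula: V = pi * (d/2)^2 * L  (cylinder volume)
Radius = 2.32/2 = 1.16 cm
V = pi * 1.16^2 * 76 = 321.2769 cm^3

321.2769 cm^3


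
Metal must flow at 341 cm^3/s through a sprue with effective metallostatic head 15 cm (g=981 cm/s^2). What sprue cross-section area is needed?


Formula: v = sqrt(2*g*h), A = Q/v
Velocity: v = sqrt(2 * 981 * 15) = sqrt(29430) = 171.5517 cm/s
Sprue area: A = Q / v = 341 / 171.5517 = 1.9877 cm^2


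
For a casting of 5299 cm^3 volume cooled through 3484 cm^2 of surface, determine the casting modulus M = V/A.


Formula: Casting Modulus M = V / A
M = 5299 cm^3 / 3484 cm^2 = 1.5210 cm

1.5210 cm


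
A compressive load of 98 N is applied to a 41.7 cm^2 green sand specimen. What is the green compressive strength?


Formula: Compressive Strength = Force / Area
Strength = 98 N / 41.7 cm^2 = 2.3501 N/cm^2

2.3501 N/cm^2


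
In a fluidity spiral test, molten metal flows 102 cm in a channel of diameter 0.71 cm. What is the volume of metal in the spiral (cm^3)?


Formula: V = pi * (d/2)^2 * L  (cylinder volume)
Radius = 0.71/2 = 0.355 cm
V = pi * 0.355^2 * 102 = 40.3838 cm^3

Answer: 40.3838 cm^3


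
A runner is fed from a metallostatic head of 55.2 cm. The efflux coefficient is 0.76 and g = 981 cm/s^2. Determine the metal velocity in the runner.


Formula: v = Cd * sqrt(2 * g * h)  (Torricelli with discharge coefficient)
2*g*h = 2 * 981 * 55.2 = 108302.4 cm^2/s^2
sqrt(108302.4) = 329.09330 cm/s
v = 0.76 * 329.09330 = 250.1109 cm/s

Final answer: 250.1109 cm/s


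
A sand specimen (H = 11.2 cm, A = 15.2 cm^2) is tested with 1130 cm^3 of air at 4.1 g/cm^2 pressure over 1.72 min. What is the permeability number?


Formula: Permeability Number P = (V * H) / (p * A * t)
Numerator: V * H = 1130 * 11.2 = 12656.0
Denominator: p * A * t = 4.1 * 15.2 * 1.72 = 107.1904
P = 12656.0 / 107.1904 = 118.0703


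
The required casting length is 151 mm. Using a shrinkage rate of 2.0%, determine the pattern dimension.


Formula: L_pattern = L_casting * (1 + shrinkage_rate/100)
Shrinkage factor = 1 + 2.0/100 = 1.02
L_pattern = 151 mm * 1.02 = 154.0200 mm


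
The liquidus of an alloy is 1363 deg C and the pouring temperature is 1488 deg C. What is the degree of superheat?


Formula: Superheat = T_pour - T_melt
Superheat = 1488 - 1363 = 125 deg C

Answer: 125 deg C


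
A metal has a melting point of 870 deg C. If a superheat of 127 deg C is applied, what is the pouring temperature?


Formula: T_pour = T_melt + Superheat
T_pour = 870 + 127 = 997 deg C

Answer: 997 deg C


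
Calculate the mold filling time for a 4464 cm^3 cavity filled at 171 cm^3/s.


Formula: t_fill = V_mold / Q_flow
t = 4464 cm^3 / 171 cm^3/s = 26.1053 s

Final answer: 26.1053 s


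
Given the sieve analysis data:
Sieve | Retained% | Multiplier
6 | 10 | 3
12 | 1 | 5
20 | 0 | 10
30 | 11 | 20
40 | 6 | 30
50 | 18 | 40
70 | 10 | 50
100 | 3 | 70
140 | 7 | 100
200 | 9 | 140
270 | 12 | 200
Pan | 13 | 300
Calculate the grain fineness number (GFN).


Formula: GFN = sum(pct * multiplier) / sum(pct)
sum(pct * multiplier) = 10125
sum(pct) = 100
GFN = 10125 / 100 = 101.25


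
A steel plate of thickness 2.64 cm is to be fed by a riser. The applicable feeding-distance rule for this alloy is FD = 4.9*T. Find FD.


Formula: FD = 4.9 * T  (riser feeding-distance rule)
FD = 4.9 * 2.64 cm = 12.9360 cm


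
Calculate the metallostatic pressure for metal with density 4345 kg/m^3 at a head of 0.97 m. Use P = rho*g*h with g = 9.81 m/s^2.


Formula: P = rho * g * h
rho * g = 4345 * 9.81 = 42624.45 N/m^3
P = 42624.45 * 0.97 = 41345.7165 Pa

41345.7165 Pa


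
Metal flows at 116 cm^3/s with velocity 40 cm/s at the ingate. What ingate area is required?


Formula: A_ingate = Q / v  (continuity equation)
A = 116 cm^3/s / 40 cm/s = 2.9000 cm^2


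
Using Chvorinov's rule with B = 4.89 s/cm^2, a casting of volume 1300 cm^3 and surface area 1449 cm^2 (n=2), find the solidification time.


Formula: t_s = B * (V/A)^n  (Chvorinov's rule, n=2)
Modulus M = V/A = 1300/1449 = 0.897170 cm
M^2 = 0.897170^2 = 0.804914 cm^2
t_s = 4.89 * 0.804914 = 3.9360 s

3.9360 s


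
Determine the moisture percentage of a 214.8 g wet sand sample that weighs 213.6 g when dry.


Formula: MC = (W_wet - W_dry) / W_wet * 100
Water mass = 214.8 - 213.6 = 1.2 g
MC = 1.2 / 214.8 * 100 = 0.5587%


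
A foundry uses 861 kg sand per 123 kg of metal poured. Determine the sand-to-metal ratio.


Formula: Sand-to-Metal Ratio = W_sand / W_metal
Ratio = 861 kg / 123 kg = 7.0000

Final answer: 7.0000


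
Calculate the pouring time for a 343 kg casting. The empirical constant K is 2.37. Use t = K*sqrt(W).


Formula: t = K * sqrt(W)
sqrt(W) = sqrt(343) = 18.52026
t = 2.37 * 18.52026 = 43.8930 s

43.8930 s


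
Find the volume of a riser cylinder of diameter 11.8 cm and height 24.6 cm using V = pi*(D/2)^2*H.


Formula: V = pi * (D/2)^2 * H  (cylinder volume)
Radius = D/2 = 11.8/2 = 5.9 cm
V = pi * 5.9^2 * 24.6 = 2690.2275 cm^3


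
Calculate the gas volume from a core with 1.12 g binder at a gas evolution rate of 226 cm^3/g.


Formula: V_gas = W_binder * gas_evolution_rate
V = 1.12 g * 226 cm^3/g = 253.1200 cm^3

253.1200 cm^3


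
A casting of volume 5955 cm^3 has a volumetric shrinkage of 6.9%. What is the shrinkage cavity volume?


Formula: V_shrink = V_casting * shrinkage_pct / 100
V_shrink = 5955 cm^3 * 6.9 / 100 = 410.8950 cm^3


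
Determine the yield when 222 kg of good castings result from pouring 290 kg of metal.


Formula: Casting Yield = (W_good / W_total) * 100
Yield = (222 kg / 290 kg) * 100 = 76.5517%

76.5517%


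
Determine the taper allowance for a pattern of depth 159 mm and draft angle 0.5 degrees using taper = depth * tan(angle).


Formula: taper = depth * tan(draft_angle)
tan(0.5 deg) = 0.0087269
taper = 159 mm * 0.0087269 = 1.3876 mm

Final answer: 1.3876 mm


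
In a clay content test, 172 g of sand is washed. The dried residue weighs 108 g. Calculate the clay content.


Formula: Clay% = (W_total - W_washed) / W_total * 100
Clay mass = 172 - 108 = 64 g
Clay% = 64 / 172 * 100 = 37.2093%


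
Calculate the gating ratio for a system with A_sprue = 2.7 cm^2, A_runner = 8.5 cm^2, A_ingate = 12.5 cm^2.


Sprue:Runner:Ingate = 1 : 8.5/2.7 : 12.5/2.7 = 1:3.15:4.63

Final answer: 1:3.15:4.63


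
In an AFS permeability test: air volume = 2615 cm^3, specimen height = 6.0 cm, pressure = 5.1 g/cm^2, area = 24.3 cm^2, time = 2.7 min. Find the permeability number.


Formula: Permeability Number P = (V * H) / (p * A * t)
Numerator: V * H = 2615 * 6.0 = 15690.0
Denominator: p * A * t = 5.1 * 24.3 * 2.7 = 334.611
P = 15690.0 / 334.611 = 46.8903

Answer: 46.8903


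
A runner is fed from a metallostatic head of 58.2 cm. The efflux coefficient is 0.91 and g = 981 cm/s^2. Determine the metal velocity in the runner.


Formula: v = Cd * sqrt(2 * g * h)  (Torricelli with discharge coefficient)
2*g*h = 2 * 981 * 58.2 = 114188.4 cm^2/s^2
sqrt(114188.4) = 337.91774 cm/s
v = 0.91 * 337.91774 = 307.5051 cm/s

307.5051 cm/s


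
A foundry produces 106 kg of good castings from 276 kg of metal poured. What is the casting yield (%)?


Formula: Casting Yield = (W_good / W_total) * 100
Yield = (106 kg / 276 kg) * 100 = 38.4058%

Final answer: 38.4058%


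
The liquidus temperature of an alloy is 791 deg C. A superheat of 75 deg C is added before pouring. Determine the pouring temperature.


Formula: T_pour = T_melt + Superheat
T_pour = 791 + 75 = 866 deg C

866 deg C


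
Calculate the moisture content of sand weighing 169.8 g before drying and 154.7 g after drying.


Formula: MC = (W_wet - W_dry) / W_wet * 100
Water mass = 169.8 - 154.7 = 15.1 g
MC = 15.1 / 169.8 * 100 = 8.8928%

Final answer: 8.8928%


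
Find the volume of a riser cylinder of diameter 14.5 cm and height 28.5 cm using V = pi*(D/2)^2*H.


Formula: V = pi * (D/2)^2 * H  (cylinder volume)
Radius = D/2 = 14.5/2 = 7.25 cm
V = pi * 7.25^2 * 28.5 = 4706.2040 cm^3


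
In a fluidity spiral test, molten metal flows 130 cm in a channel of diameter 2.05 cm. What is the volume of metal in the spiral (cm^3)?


Formula: V = pi * (d/2)^2 * L  (cylinder volume)
Radius = 2.05/2 = 1.025 cm
V = pi * 1.025^2 * 130 = 429.0827 cm^3

Final answer: 429.0827 cm^3


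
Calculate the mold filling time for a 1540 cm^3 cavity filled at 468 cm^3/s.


Formula: t_fill = V_mold / Q_flow
t = 1540 cm^3 / 468 cm^3/s = 3.2906 s

Final answer: 3.2906 s


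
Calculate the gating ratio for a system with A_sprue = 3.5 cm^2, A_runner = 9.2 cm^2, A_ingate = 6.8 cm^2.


Sprue:Runner:Ingate = 1 : 9.2/3.5 : 6.8/3.5 = 1:2.63:1.94


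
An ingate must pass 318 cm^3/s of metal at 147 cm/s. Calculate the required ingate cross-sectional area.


Formula: A_ingate = Q / v  (continuity equation)
A = 318 cm^3/s / 147 cm/s = 2.1633 cm^2


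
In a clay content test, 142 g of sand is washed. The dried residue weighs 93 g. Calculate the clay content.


Formula: Clay% = (W_total - W_washed) / W_total * 100
Clay mass = 142 - 93 = 49 g
Clay% = 49 / 142 * 100 = 34.5070%

34.5070%


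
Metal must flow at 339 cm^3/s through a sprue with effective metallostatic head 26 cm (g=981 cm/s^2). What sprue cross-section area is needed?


Formula: v = sqrt(2*g*h), A = Q/v
Velocity: v = sqrt(2 * 981 * 26) = sqrt(51012) = 225.8584 cm/s
Sprue area: A = Q / v = 339 / 225.8584 = 1.5009 cm^2


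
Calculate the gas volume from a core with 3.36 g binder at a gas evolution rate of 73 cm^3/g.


Formula: V_gas = W_binder * gas_evolution_rate
V = 3.36 g * 73 cm^3/g = 245.2800 cm^3

Answer: 245.2800 cm^3


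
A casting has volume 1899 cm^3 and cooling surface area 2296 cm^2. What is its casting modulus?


Formula: Casting Modulus M = V / A
M = 1899 cm^3 / 2296 cm^2 = 0.8271 cm


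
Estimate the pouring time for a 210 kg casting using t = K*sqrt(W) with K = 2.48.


Formula: t = K * sqrt(W)
sqrt(W) = sqrt(210) = 14.49138
t = 2.48 * 14.49138 = 35.9386 s

Answer: 35.9386 s


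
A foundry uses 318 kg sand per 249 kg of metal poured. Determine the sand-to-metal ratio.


Formula: Sand-to-Metal Ratio = W_sand / W_metal
Ratio = 318 kg / 249 kg = 1.2771

1.2771


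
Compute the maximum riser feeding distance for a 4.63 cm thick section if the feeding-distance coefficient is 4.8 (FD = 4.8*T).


Formula: FD = 4.8 * T  (riser feeding-distance rule)
FD = 4.8 * 4.63 cm = 22.2240 cm

22.2240 cm


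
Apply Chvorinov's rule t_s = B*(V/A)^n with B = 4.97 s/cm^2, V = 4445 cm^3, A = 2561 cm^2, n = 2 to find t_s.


Formula: t_s = B * (V/A)^n  (Chvorinov's rule, n=2)
Modulus M = V/A = 4445/2561 = 1.735650 cm
M^2 = 1.735650^2 = 3.012481 cm^2
t_s = 4.97 * 3.012481 = 14.9720 s

Answer: 14.9720 s


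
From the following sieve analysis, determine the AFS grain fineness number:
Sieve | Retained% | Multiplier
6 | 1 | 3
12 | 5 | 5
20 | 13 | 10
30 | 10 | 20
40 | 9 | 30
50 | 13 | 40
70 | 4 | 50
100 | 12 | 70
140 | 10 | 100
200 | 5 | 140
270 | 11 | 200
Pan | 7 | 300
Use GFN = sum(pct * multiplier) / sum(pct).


Formula: GFN = sum(pct * multiplier) / sum(pct)
sum(pct * multiplier) = 8188
sum(pct) = 100
GFN = 8188 / 100 = 81.88


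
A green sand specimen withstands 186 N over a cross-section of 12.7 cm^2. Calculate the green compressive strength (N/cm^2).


Formula: Compressive Strength = Force / Area
Strength = 186 N / 12.7 cm^2 = 14.6457 N/cm^2

Answer: 14.6457 N/cm^2


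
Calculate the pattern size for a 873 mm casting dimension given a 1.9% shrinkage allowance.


Formula: L_pattern = L_casting * (1 + shrinkage_rate/100)
Shrinkage factor = 1 + 1.9/100 = 1.019
L_pattern = 873 mm * 1.019 = 889.5870 mm


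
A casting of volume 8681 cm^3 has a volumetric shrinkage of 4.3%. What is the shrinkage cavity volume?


Formula: V_shrink = V_casting * shrinkage_pct / 100
V_shrink = 8681 cm^3 * 4.3 / 100 = 373.2830 cm^3

373.2830 cm^3


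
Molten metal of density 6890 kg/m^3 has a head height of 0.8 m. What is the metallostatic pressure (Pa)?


Formula: P = rho * g * h
rho * g = 6890 * 9.81 = 67590.9 N/m^3
P = 67590.9 * 0.8 = 54072.7200 Pa


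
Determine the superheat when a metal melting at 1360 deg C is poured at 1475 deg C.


Formula: Superheat = T_pour - T_melt
Superheat = 1475 - 1360 = 115 deg C

115 deg C


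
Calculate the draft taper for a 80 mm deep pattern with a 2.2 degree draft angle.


Formula: taper = depth * tan(draft_angle)
tan(2.2 deg) = 0.0384161
taper = 80 mm * 0.0384161 = 3.0733 mm

Final answer: 3.0733 mm


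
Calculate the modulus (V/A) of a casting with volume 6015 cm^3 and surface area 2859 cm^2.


Formula: Casting Modulus M = V / A
M = 6015 cm^3 / 2859 cm^2 = 2.1039 cm


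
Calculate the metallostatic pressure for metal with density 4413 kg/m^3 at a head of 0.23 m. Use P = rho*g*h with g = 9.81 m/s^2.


Formula: P = rho * g * h
rho * g = 4413 * 9.81 = 43291.53 N/m^3
P = 43291.53 * 0.23 = 9957.0519 Pa

Final answer: 9957.0519 Pa


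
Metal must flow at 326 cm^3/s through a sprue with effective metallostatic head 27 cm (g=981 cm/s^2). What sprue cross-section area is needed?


Formula: v = sqrt(2*g*h), A = Q/v
Velocity: v = sqrt(2 * 981 * 27) = sqrt(52974) = 230.1608 cm/s
Sprue area: A = Q / v = 326 / 230.1608 = 1.4164 cm^2

1.4164 cm^2


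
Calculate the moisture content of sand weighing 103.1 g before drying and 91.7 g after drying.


Formula: MC = (W_wet - W_dry) / W_wet * 100
Water mass = 103.1 - 91.7 = 11.4 g
MC = 11.4 / 103.1 * 100 = 11.0572%


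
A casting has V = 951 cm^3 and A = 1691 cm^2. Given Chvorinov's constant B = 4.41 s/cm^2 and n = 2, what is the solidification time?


Formula: t_s = B * (V/A)^n  (Chvorinov's rule, n=2)
Modulus M = V/A = 951/1691 = 0.562389 cm
M^2 = 0.562389^2 = 0.316281 cm^2
t_s = 4.41 * 0.316281 = 1.3948 s

Answer: 1.3948 s


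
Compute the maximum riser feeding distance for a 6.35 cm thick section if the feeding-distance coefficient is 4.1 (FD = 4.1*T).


Formula: FD = 4.1 * T  (riser feeding-distance rule)
FD = 4.1 * 6.35 cm = 26.0350 cm


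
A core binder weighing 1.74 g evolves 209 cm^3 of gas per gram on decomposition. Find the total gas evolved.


Formula: V_gas = W_binder * gas_evolution_rate
V = 1.74 g * 209 cm^3/g = 363.6600 cm^3


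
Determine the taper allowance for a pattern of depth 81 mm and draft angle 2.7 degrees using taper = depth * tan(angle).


Formula: taper = depth * tan(draft_angle)
tan(2.7 deg) = 0.0471588
taper = 81 mm * 0.0471588 = 3.8199 mm

Answer: 3.8199 mm


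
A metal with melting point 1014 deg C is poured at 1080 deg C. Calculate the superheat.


Formula: Superheat = T_pour - T_melt
Superheat = 1080 - 1014 = 66 deg C

Final answer: 66 deg C


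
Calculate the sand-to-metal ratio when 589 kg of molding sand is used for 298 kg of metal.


Formula: Sand-to-Metal Ratio = W_sand / W_metal
Ratio = 589 kg / 298 kg = 1.9765

Final answer: 1.9765


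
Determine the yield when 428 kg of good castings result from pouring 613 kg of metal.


Formula: Casting Yield = (W_good / W_total) * 100
Yield = (428 kg / 613 kg) * 100 = 69.8206%

69.8206%


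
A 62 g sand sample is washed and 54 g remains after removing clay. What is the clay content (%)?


Formula: Clay% = (W_total - W_washed) / W_total * 100
Clay mass = 62 - 54 = 8 g
Clay% = 8 / 62 * 100 = 12.9032%

Answer: 12.9032%


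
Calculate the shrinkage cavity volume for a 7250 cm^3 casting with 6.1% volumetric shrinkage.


Formula: V_shrink = V_casting * shrinkage_pct / 100
V_shrink = 7250 cm^3 * 6.1 / 100 = 442.2500 cm^3


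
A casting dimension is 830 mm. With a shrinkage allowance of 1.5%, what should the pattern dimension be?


Formula: L_pattern = L_casting * (1 + shrinkage_rate/100)
Shrinkage factor = 1 + 1.5/100 = 1.015
L_pattern = 830 mm * 1.015 = 842.4500 mm


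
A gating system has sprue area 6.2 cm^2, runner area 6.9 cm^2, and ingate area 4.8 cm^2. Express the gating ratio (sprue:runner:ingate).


Sprue:Runner:Ingate = 1 : 6.9/6.2 : 4.8/6.2 = 1:1.11:0.77

1:1.11:0.77


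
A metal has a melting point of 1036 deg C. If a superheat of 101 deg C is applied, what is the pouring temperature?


Formula: T_pour = T_melt + Superheat
T_pour = 1036 + 101 = 1137 deg C

Final answer: 1137 deg C


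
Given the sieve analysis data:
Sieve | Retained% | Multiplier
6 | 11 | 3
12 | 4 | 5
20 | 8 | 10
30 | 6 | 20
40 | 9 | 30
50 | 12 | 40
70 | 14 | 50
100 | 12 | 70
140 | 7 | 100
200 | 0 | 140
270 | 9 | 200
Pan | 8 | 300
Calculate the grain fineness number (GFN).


Formula: GFN = sum(pct * multiplier) / sum(pct)
sum(pct * multiplier) = 7443
sum(pct) = 100
GFN = 7443 / 100 = 74.43


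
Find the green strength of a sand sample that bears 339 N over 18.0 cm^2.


Formula: Compressive Strength = Force / Area
Strength = 339 N / 18.0 cm^2 = 18.8333 N/cm^2

Final answer: 18.8333 N/cm^2


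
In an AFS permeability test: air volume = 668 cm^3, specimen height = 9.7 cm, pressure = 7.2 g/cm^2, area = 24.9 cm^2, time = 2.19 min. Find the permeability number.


Formula: Permeability Number P = (V * H) / (p * A * t)
Numerator: V * H = 668 * 9.7 = 6479.6
Denominator: p * A * t = 7.2 * 24.9 * 2.19 = 392.6232
P = 6479.6 / 392.6232 = 16.5034

Answer: 16.5034


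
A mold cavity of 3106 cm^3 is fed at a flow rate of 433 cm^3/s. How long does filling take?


Formula: t_fill = V_mold / Q_flow
t = 3106 cm^3 / 433 cm^3/s = 7.1732 s

7.1732 s


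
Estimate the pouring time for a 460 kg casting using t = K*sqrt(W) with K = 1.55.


Formula: t = K * sqrt(W)
sqrt(W) = sqrt(460) = 21.44761
t = 1.55 * 21.44761 = 33.2438 s

Final answer: 33.2438 s


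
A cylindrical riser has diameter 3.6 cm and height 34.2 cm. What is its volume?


Formula: V = pi * (D/2)^2 * H  (cylinder volume)
Radius = D/2 = 3.6/2 = 1.8 cm
V = pi * 1.8^2 * 34.2 = 348.1136 cm^3


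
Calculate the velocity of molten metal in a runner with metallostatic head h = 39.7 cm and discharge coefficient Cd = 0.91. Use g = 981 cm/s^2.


Formula: v = Cd * sqrt(2 * g * h)  (Torricelli with discharge coefficient)
2*g*h = 2 * 981 * 39.7 = 77891.4 cm^2/s^2
sqrt(77891.4) = 279.09031 cm/s
v = 0.91 * 279.09031 = 253.9722 cm/s

Final answer: 253.9722 cm/s


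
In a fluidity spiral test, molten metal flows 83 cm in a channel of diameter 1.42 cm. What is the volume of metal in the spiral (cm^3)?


Formula: V = pi * (d/2)^2 * L  (cylinder volume)
Radius = 1.42/2 = 0.71 cm
V = pi * 0.71^2 * 83 = 131.4452 cm^3


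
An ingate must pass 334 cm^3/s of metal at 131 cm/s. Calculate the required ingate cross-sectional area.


Formula: A_ingate = Q / v  (continuity equation)
A = 334 cm^3/s / 131 cm/s = 2.5496 cm^2

2.5496 cm^2


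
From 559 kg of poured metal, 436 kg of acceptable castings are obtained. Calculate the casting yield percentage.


Formula: Casting Yield = (W_good / W_total) * 100
Yield = (436 kg / 559 kg) * 100 = 77.9964%

Answer: 77.9964%


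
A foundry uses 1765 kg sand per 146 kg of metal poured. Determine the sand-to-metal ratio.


Formula: Sand-to-Metal Ratio = W_sand / W_metal
Ratio = 1765 kg / 146 kg = 12.0890

Final answer: 12.0890


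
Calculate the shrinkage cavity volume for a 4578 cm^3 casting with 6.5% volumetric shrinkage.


Formula: V_shrink = V_casting * shrinkage_pct / 100
V_shrink = 4578 cm^3 * 6.5 / 100 = 297.5700 cm^3

297.5700 cm^3


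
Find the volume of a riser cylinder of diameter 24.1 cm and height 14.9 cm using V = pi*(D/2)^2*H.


Formula: V = pi * (D/2)^2 * H  (cylinder volume)
Radius = D/2 = 24.1/2 = 12.05 cm
V = pi * 12.05^2 * 14.9 = 6796.8899 cm^3

Answer: 6796.8899 cm^3


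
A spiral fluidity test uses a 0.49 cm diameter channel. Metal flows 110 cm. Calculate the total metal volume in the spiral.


Formula: V = pi * (d/2)^2 * L  (cylinder volume)
Radius = 0.49/2 = 0.245 cm
V = pi * 0.245^2 * 110 = 20.7432 cm^3

20.7432 cm^3


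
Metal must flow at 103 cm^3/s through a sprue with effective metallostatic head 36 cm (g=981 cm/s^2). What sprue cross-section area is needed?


Formula: v = sqrt(2*g*h), A = Q/v
Velocity: v = sqrt(2 * 981 * 36) = sqrt(70632) = 265.7668 cm/s
Sprue area: A = Q / v = 103 / 265.7668 = 0.3876 cm^2


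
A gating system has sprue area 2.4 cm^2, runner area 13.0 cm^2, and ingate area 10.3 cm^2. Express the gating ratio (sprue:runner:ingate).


Sprue:Runner:Ingate = 1 : 13.0/2.4 : 10.3/2.4 = 1:5.42:4.29

1:5.42:4.29


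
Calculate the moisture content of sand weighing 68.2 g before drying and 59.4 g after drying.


Formula: MC = (W_wet - W_dry) / W_wet * 100
Water mass = 68.2 - 59.4 = 8.8 g
MC = 8.8 / 68.2 * 100 = 12.9032%

Final answer: 12.9032%


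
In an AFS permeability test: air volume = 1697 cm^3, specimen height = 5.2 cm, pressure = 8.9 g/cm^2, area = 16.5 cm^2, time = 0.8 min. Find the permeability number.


Formula: Permeability Number P = (V * H) / (p * A * t)
Numerator: V * H = 1697 * 5.2 = 8824.4
Denominator: p * A * t = 8.9 * 16.5 * 0.8 = 117.48
P = 8824.4 / 117.48 = 75.1141

75.1141


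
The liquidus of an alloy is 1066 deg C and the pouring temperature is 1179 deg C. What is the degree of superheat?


Formula: Superheat = T_pour - T_melt
Superheat = 1179 - 1066 = 113 deg C

113 deg C


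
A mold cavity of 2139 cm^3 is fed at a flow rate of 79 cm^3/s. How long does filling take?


Formula: t_fill = V_mold / Q_flow
t = 2139 cm^3 / 79 cm^3/s = 27.0759 s

Final answer: 27.0759 s


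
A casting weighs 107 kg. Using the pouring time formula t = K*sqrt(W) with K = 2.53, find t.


Formula: t = K * sqrt(W)
sqrt(W) = sqrt(107) = 10.34408
t = 2.53 * 10.34408 = 26.1705 s

Answer: 26.1705 s


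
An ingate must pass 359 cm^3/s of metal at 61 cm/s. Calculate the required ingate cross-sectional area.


Formula: A_ingate = Q / v  (continuity equation)
A = 359 cm^3/s / 61 cm/s = 5.8852 cm^2

Answer: 5.8852 cm^2


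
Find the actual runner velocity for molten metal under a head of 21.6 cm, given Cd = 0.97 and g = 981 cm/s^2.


Formula: v = Cd * sqrt(2 * g * h)  (Torricelli with discharge coefficient)
2*g*h = 2 * 981 * 21.6 = 42379.2 cm^2/s^2
sqrt(42379.2) = 205.86209 cm/s
v = 0.97 * 205.86209 = 199.6862 cm/s

199.6862 cm/s


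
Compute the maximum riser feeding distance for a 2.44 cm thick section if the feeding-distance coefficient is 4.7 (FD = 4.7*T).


Formula: FD = 4.7 * T  (riser feeding-distance rule)
FD = 4.7 * 2.44 cm = 11.4680 cm

Answer: 11.4680 cm


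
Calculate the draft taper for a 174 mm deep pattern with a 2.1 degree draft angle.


Formula: taper = depth * tan(draft_angle)
tan(2.1 deg) = 0.0366683
taper = 174 mm * 0.0366683 = 6.3803 mm

Answer: 6.3803 mm


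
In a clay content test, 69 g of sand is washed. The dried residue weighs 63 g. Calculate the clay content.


Formula: Clay% = (W_total - W_washed) / W_total * 100
Clay mass = 69 - 63 = 6 g
Clay% = 6 / 69 * 100 = 8.6957%


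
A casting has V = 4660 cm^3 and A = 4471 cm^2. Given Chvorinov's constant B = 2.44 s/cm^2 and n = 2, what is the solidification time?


Formula: t_s = B * (V/A)^n  (Chvorinov's rule, n=2)
Modulus M = V/A = 4660/4471 = 1.042272 cm
M^2 = 1.042272^2 = 1.086331 cm^2
t_s = 2.44 * 1.086331 = 2.6506 s

2.6506 s


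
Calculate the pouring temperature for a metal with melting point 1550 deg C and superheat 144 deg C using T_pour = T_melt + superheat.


Formula: T_pour = T_melt + Superheat
T_pour = 1550 + 144 = 1694 deg C


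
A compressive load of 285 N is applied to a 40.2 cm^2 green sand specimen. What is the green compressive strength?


Formula: Compressive Strength = Force / Area
Strength = 285 N / 40.2 cm^2 = 7.0896 N/cm^2

7.0896 N/cm^2


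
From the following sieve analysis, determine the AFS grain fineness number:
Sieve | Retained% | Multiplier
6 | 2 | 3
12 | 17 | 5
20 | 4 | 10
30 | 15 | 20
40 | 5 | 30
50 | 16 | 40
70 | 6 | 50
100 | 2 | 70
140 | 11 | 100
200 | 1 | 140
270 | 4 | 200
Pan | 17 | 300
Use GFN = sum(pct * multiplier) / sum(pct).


Formula: GFN = sum(pct * multiplier) / sum(pct)
sum(pct * multiplier) = 8801
sum(pct) = 100
GFN = 8801 / 100 = 88.01


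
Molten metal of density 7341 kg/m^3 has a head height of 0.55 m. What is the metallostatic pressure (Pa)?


Formula: P = rho * g * h
rho * g = 7341 * 9.81 = 72015.21 N/m^3
P = 72015.21 * 0.55 = 39608.3655 Pa


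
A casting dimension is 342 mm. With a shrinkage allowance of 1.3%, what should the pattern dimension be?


Formula: L_pattern = L_casting * (1 + shrinkage_rate/100)
Shrinkage factor = 1 + 1.3/100 = 1.013
L_pattern = 342 mm * 1.013 = 346.4460 mm

346.4460 mm


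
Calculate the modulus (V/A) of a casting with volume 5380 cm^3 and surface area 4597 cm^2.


Formula: Casting Modulus M = V / A
M = 5380 cm^3 / 4597 cm^2 = 1.1703 cm

Final answer: 1.1703 cm


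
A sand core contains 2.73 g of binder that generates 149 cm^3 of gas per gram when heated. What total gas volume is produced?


Formula: V_gas = W_binder * gas_evolution_rate
V = 2.73 g * 149 cm^3/g = 406.7700 cm^3

406.7700 cm^3


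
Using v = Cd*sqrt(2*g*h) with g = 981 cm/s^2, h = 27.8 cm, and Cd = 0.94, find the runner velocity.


Formula: v = Cd * sqrt(2 * g * h)  (Torricelli with discharge coefficient)
2*g*h = 2 * 981 * 27.8 = 54543.6 cm^2/s^2
sqrt(54543.6) = 233.54571 cm/s
v = 0.94 * 233.54571 = 219.5330 cm/s

219.5330 cm/s


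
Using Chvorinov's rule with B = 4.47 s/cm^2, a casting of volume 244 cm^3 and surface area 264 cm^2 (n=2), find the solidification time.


Formula: t_s = B * (V/A)^n  (Chvorinov's rule, n=2)
Modulus M = V/A = 244/264 = 0.924242 cm
M^2 = 0.924242^2 = 0.854223 cm^2
t_s = 4.47 * 0.854223 = 3.8184 s

3.8184 s
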